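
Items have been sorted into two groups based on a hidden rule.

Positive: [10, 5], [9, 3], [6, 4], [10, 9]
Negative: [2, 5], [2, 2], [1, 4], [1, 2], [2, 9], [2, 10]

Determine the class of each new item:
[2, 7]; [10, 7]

'Positive' ⟺ first > second.

Negative, Positive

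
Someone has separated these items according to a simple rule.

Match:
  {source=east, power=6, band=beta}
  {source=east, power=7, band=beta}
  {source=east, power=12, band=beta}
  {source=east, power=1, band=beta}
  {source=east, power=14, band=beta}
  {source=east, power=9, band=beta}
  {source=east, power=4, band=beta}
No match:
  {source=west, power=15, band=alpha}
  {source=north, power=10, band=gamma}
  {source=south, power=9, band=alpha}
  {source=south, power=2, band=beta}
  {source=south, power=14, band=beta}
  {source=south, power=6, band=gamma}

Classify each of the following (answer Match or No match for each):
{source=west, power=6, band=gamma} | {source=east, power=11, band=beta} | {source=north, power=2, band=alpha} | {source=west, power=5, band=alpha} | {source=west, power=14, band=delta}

No match, Match, No match, No match, No match

One predicate separates the groups cleanly: source is east.
No match: {source=west, power=6, band=gamma}, since source is west. Match: {source=east, power=11, band=beta}, since source is east. No match: {source=north, power=2, band=alpha}, since source is north. No match: {source=west, power=5, band=alpha}, since source is west. No match: {source=west, power=14, band=delta}, since source is west.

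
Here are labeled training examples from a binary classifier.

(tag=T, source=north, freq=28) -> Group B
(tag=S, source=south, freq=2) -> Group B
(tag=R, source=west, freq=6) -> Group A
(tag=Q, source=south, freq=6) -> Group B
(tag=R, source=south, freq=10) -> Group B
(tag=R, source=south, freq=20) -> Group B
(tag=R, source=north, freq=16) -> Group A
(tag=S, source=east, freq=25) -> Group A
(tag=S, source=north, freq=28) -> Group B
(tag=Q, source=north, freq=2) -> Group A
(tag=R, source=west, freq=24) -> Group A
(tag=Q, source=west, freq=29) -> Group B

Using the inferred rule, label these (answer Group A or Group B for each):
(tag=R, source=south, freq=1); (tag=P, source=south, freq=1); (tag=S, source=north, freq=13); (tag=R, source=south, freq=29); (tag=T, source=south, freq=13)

Rule: source is not south AND freq ≤ 25. This holds for each 'Group A' example and fails for each 'Group B' one.

Group B, Group B, Group A, Group B, Group B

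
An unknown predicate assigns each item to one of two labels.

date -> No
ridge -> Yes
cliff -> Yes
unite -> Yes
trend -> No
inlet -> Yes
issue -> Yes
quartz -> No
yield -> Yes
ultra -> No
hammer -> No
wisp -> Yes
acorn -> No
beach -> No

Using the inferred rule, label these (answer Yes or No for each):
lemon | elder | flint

No, No, Yes

One predicate separates the groups cleanly: contains 'i'.
lemon: no 'i' — does not fit, so No. elder: no 'i' — does not fit, so No. flint: has 'i' — satisfies this, so Yes.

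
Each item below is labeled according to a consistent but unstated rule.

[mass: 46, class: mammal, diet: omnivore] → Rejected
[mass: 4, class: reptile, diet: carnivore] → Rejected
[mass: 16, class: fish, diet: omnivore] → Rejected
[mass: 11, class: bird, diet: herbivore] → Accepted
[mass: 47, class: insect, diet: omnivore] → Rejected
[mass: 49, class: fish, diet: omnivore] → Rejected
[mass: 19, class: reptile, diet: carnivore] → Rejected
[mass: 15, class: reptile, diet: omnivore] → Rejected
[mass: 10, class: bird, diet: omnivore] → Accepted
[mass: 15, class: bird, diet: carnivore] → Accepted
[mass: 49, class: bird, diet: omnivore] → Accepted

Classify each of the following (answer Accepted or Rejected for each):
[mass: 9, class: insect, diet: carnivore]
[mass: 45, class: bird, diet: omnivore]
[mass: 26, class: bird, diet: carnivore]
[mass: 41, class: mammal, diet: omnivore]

Rejected, Accepted, Accepted, Rejected

Comparing the two groups points to one rule — class is bird.
[mass: 9, class: insect, diet: carnivore]: class is insect — does not pass, so Rejected. [mass: 45, class: bird, diet: omnivore]: class is bird — fits, so Accepted. [mass: 26, class: bird, diet: carnivore]: class is bird — fits, so Accepted. [mass: 41, class: mammal, diet: omnivore]: class is mammal — does not pass, so Rejected.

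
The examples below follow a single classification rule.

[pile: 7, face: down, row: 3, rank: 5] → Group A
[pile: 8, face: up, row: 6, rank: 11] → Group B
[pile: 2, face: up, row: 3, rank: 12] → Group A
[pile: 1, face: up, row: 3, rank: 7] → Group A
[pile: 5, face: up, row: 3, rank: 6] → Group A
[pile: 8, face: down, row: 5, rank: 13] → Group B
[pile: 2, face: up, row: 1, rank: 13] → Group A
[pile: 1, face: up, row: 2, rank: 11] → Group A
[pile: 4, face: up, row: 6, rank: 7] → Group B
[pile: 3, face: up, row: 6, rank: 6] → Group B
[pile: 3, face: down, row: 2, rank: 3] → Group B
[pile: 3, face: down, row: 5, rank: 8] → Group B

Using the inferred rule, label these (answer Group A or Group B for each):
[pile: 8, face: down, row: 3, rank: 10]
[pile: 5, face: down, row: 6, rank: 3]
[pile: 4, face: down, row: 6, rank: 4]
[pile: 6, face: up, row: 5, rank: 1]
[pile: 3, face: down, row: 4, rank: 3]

One predicate separates the groups cleanly: row ≤ 3 AND rank ≥ 5.
[pile: 8, face: down, row: 3, rank: 10]: Group A (row = 3, rank = 10).
[pile: 5, face: down, row: 6, rank: 3]: Group B (row = 6, rank = 3).
[pile: 4, face: down, row: 6, rank: 4]: Group B (row = 6, rank = 4).
[pile: 6, face: up, row: 5, rank: 1]: Group B (row = 5, rank = 1).
[pile: 3, face: down, row: 4, rank: 3]: Group B (row = 4, rank = 3).

Group A, Group B, Group B, Group B, Group B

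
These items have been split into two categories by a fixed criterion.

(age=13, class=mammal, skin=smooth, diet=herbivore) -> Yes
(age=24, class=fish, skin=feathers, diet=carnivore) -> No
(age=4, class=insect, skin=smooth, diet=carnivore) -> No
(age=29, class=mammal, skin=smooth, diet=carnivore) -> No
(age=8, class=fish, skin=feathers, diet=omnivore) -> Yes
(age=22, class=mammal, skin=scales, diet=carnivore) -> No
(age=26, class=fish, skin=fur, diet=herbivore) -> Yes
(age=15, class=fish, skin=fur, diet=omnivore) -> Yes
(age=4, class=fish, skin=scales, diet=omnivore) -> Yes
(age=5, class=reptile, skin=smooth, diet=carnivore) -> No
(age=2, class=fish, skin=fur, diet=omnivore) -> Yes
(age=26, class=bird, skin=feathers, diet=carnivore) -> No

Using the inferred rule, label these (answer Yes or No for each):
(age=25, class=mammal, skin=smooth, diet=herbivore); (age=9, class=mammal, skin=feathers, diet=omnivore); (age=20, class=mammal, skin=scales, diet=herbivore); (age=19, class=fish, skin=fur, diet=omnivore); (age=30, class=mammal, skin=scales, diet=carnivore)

The rule appears to be: diet is not carnivore.

Yes, Yes, Yes, Yes, No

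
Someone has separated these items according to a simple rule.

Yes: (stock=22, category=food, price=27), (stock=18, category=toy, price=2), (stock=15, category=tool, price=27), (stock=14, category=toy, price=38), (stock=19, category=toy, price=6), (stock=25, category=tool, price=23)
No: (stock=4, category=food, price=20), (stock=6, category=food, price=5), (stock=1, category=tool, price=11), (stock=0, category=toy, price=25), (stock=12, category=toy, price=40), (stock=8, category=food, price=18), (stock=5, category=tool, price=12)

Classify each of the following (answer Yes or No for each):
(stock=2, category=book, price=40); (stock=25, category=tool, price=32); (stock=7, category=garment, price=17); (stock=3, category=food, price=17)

A rule that fits every label: stock ≥ 14 — true of each 'Yes' example, false of each 'No' one.
No: (stock=2, category=book, price=40), since stock = 2. Yes: (stock=25, category=tool, price=32), since stock = 25. No: (stock=7, category=garment, price=17), since stock = 7. No: (stock=3, category=food, price=17), since stock = 3.

No, Yes, No, No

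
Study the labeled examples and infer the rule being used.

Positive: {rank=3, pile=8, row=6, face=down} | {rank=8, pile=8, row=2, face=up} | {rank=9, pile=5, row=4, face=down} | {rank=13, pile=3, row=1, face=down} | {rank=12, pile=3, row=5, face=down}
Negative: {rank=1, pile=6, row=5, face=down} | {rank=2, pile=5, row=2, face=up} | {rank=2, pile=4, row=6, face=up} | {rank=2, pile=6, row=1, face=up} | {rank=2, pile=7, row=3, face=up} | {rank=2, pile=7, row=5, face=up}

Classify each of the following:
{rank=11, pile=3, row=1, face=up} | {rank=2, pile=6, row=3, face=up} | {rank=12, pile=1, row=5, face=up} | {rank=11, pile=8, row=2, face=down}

Positive, Negative, Positive, Positive

The classifier is using: rank ≥ 3.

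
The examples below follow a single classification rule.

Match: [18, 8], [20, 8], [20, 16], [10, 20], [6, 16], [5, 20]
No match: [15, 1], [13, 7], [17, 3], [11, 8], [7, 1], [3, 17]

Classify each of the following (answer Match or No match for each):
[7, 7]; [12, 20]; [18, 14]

No match, Match, Match

The rule appears to be: sum ≥ 22.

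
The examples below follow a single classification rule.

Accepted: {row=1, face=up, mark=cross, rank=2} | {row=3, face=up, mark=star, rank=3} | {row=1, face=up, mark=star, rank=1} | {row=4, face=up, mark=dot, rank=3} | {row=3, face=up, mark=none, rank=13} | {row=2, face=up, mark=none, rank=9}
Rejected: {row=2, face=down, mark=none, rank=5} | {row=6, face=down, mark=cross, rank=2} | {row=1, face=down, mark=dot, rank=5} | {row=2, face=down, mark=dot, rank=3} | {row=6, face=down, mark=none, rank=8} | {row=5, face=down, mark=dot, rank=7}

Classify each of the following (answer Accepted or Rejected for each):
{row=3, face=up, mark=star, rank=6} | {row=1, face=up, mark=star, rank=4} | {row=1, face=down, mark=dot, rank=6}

Accepted, Accepted, Rejected

'Accepted' ⟺ face is up.
Accepted: {row=3, face=up, mark=star, rank=6}, since face is up.
Accepted: {row=1, face=up, mark=star, rank=4}, since face is up.
Rejected: {row=1, face=down, mark=dot, rank=6}, since face is down.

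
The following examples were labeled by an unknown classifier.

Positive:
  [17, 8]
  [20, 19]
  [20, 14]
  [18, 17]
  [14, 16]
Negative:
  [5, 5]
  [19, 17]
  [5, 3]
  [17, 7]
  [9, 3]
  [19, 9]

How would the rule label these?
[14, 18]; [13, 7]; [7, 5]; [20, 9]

Positive, Negative, Negative, Positive

Every 'Positive' example satisfies: product is even. None of the 'Negative' examples do.
Positive: [14, 18], since 14·18 = 252. Negative: [13, 7], since 13·7 = 91. Negative: [7, 5], since 7·5 = 35. Positive: [20, 9], since 20·9 = 180.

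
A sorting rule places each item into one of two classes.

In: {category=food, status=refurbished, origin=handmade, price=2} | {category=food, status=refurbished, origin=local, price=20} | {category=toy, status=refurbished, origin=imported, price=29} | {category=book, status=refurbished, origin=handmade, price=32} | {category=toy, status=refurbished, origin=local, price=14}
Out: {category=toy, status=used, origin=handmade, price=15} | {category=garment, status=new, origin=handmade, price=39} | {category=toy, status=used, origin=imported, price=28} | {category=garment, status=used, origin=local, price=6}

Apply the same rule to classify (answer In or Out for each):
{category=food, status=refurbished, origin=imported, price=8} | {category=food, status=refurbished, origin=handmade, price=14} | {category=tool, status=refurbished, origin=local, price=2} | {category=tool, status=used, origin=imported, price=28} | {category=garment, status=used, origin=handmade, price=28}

The pattern is that an item is 'In' exactly when: status is refurbished.
{category=food, status=refurbished, origin=imported, price=8}: status is refurbished — matches, so In.
{category=food, status=refurbished, origin=handmade, price=14}: status is refurbished — matches, so In.
{category=tool, status=refurbished, origin=local, price=2}: status is refurbished — matches, so In.
{category=tool, status=used, origin=imported, price=28}: status is used — does not satisfy this, so Out.
{category=garment, status=used, origin=handmade, price=28}: status is used — does not satisfy this, so Out.

In, In, In, Out, Out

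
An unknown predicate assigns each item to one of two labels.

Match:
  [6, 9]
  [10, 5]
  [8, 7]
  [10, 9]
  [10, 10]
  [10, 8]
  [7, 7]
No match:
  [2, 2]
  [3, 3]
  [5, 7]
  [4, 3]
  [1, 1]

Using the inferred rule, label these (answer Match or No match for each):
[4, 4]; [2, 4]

One predicate separates the groups cleanly: sum ≥ 14.
[4, 4] — 4+4 = 8, hence No match.
[2, 4] — 2+4 = 6, hence No match.

No match, No match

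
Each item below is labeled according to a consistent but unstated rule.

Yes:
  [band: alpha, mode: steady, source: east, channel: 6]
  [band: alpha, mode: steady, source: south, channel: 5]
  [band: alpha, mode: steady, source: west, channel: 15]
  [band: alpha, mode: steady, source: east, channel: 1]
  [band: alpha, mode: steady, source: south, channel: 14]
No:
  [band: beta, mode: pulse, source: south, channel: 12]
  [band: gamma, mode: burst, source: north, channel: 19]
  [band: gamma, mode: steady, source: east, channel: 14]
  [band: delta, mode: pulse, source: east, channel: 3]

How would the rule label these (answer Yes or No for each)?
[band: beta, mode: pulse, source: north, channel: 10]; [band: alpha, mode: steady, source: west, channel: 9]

No, Yes

The simplest hypothesis consistent with all the labels is: band is alpha.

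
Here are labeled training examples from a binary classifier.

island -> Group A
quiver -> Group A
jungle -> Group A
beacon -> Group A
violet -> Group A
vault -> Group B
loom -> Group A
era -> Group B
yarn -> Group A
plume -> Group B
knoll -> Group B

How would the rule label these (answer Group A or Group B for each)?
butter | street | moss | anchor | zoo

Group A, Group A, Group A, Group A, Group B

Checking candidate rules against both groups, what survives is: even length.
butter: Group A (length 6). street: Group A (length 6). moss: Group A (length 4). anchor: Group A (length 6). zoo: Group B (length 3).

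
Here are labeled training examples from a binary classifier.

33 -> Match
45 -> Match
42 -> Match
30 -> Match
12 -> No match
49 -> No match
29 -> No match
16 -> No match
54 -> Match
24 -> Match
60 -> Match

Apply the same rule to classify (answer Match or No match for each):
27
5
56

Match, No match, No match

A rule that fits every label: multiple of 3 AND at least 16 — true of each 'Match' example, false of each 'No match' one.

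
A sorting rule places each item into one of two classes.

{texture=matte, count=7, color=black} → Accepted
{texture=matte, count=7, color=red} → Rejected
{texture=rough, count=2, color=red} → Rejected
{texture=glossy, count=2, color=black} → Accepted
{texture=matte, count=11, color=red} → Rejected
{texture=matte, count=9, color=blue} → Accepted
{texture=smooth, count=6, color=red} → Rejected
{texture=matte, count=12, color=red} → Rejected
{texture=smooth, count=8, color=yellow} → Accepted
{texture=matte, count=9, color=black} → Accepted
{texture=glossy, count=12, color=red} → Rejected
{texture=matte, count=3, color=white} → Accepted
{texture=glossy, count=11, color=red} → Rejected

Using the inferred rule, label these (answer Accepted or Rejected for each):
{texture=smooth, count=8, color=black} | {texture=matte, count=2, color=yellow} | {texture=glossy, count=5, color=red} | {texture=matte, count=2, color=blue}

The classifier is using: color is not red.
{texture=smooth, count=8, color=black}: color is black, fits → Accepted. {texture=matte, count=2, color=yellow}: color is yellow, fits → Accepted. {texture=glossy, count=5, color=red}: color is red, does not fit → Rejected. {texture=matte, count=2, color=blue}: color is blue, fits → Accepted.

Accepted, Accepted, Rejected, Accepted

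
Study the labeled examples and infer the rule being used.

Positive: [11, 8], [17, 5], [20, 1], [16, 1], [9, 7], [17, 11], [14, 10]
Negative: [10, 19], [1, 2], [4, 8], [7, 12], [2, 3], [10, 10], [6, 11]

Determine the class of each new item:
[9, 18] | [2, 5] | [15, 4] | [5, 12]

Negative, Negative, Positive, Negative

Checking candidate rules against both groups, what survives is: first > second.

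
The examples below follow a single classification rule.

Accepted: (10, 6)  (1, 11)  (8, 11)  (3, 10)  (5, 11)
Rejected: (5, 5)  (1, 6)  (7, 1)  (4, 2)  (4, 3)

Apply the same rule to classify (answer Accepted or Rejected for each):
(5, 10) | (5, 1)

'Accepted' ⟺ sum ≥ 12.
(5, 10): 5+10 = 15, meets the rule → Accepted.
(5, 1): 5+1 = 6, does not satisfy this → Rejected.

Accepted, Rejected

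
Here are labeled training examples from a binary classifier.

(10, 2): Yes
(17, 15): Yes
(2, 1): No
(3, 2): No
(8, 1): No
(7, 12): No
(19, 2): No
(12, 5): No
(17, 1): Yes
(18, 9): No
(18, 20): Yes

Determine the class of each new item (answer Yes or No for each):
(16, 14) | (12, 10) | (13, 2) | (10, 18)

Yes, Yes, No, Yes

Every 'Yes' example satisfies: sum is even. None of the 'No' examples do.
(16, 14) — 16+14 = 30, hence Yes. (12, 10) — 12+10 = 22, hence Yes. (13, 2) — 13+2 = 15, hence No. (10, 18) — 10+18 = 28, hence Yes.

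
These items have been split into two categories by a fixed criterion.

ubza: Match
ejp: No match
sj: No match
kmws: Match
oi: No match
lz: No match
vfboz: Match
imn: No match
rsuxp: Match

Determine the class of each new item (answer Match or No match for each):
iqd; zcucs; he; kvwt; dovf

No match, Match, No match, Match, Match

Every 'Match' example satisfies: length ≥ 4. None of the 'No match' examples do.
iqd: length 3 — fails this test, so No match. zcucs: length 5 — qualifies, so Match. he: length 2 — fails this test, so No match. kvwt: length 4 — qualifies, so Match. dovf: length 4 — qualifies, so Match.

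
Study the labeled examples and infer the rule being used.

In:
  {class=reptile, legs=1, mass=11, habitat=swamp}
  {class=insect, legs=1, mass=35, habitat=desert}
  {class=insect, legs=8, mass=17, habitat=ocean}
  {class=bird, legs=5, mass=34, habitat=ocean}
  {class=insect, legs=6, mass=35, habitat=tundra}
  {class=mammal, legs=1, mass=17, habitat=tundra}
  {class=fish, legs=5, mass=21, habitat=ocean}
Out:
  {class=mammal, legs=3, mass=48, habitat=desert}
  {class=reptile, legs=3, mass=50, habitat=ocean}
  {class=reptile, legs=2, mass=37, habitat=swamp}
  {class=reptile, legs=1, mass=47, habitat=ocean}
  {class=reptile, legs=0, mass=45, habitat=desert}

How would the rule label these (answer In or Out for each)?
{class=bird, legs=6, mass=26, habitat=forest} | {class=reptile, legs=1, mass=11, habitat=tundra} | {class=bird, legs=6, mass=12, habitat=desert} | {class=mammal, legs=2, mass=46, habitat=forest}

In, In, In, Out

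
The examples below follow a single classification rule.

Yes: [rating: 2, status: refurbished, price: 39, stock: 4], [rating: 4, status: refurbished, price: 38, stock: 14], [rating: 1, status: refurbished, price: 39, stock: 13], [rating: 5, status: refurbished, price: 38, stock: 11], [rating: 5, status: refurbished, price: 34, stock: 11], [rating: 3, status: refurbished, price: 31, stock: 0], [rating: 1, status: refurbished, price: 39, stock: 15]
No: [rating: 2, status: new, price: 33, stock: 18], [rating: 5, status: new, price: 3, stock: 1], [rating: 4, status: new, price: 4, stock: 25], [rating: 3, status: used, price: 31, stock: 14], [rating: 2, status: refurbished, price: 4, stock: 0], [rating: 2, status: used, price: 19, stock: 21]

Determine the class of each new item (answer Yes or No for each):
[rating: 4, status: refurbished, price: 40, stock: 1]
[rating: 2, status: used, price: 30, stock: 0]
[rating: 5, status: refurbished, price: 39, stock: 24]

Yes, No, Yes

The rule appears to be: status is refurbished AND price ≥ 19.
[rating: 4, status: refurbished, price: 40, stock: 1]: status is refurbished, price = 40, qualifies → Yes.
[rating: 2, status: used, price: 30, stock: 0]: status is used, price = 30, does not satisfy this → No.
[rating: 5, status: refurbished, price: 39, stock: 24]: status is refurbished, price = 39, qualifies → Yes.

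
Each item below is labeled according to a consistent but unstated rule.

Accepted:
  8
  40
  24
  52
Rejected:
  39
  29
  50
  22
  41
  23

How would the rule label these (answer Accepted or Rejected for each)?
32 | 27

Every 'Accepted' example satisfies: multiple of 4. None of the 'Rejected' examples do.
32: 32 = 4·8 — has this property, so Accepted. 27: 27 = 4·6 + 3 — doesn't match, so Rejected.

Accepted, Rejected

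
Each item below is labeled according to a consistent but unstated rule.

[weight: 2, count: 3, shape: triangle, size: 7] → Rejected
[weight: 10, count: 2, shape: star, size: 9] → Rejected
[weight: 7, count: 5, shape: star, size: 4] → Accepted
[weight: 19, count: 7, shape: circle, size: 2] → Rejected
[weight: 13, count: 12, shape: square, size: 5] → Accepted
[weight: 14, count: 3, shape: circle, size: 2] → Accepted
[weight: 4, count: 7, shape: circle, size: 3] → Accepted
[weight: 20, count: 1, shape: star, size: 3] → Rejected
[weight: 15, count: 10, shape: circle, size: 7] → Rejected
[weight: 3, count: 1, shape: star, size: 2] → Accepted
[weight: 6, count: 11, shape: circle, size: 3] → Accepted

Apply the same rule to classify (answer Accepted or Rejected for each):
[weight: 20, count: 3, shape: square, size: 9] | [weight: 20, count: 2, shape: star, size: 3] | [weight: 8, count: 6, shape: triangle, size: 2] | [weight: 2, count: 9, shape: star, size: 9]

Every 'Accepted' example satisfies: size ≤ 5 AND weight ≤ 14. None of the 'Rejected' examples do.
[weight: 20, count: 3, shape: square, size: 9] → size = 9, weight = 20 → Rejected. [weight: 20, count: 2, shape: star, size: 3] → size = 3, weight = 20 → Rejected. [weight: 8, count: 6, shape: triangle, size: 2] → size = 2, weight = 8 → Accepted. [weight: 2, count: 9, shape: star, size: 9] → size = 9, weight = 2 → Rejected.

Rejected, Rejected, Accepted, Rejected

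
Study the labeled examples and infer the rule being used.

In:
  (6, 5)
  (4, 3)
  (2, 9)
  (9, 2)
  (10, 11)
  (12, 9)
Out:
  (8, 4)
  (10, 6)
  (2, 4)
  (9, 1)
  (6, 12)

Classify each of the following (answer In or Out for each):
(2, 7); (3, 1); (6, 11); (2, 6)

Checking candidate rules against both groups, what survives is: sum is odd.
(2, 7): 2+7 = 9 — matches, so In.
(3, 1): 3+1 = 4 — lacks this property, so Out.
(6, 11): 6+11 = 17 — matches, so In.
(2, 6): 2+6 = 8 — lacks this property, so Out.

In, Out, In, Out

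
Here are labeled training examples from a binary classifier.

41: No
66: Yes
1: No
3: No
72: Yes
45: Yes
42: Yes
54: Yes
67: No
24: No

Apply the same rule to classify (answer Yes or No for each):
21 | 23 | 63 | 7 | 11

No, No, Yes, No, No

All 'Yes' examples share one property — multiple of 3 AND at least 41 — and every 'No' example lacks it.
21: 21 = 3·7, 21 < 41 — lacks this property, so No. 23: 23 = 3·7 + 2, 23 < 41 — lacks this property, so No. 63: 63 = 3·21, 63 ≥ 41 — has this property, so Yes. 7: 7 = 3·2 + 1, 7 < 41 — lacks this property, so No. 11: 11 = 3·3 + 2, 11 < 41 — lacks this property, so No.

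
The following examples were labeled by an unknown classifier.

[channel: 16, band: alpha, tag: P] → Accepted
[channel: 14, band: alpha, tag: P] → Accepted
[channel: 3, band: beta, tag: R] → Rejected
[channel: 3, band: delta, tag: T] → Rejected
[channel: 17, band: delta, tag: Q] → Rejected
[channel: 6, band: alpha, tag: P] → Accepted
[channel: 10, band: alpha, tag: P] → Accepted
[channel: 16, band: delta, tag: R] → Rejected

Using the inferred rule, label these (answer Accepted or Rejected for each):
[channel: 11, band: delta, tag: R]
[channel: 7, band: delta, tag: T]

Rejected, Rejected

The common property of the 'Accepted' items is: tag is P. No 'Rejected' item has it.
Rejected: [channel: 11, band: delta, tag: R], since tag is R. Rejected: [channel: 7, band: delta, tag: T], since tag is T.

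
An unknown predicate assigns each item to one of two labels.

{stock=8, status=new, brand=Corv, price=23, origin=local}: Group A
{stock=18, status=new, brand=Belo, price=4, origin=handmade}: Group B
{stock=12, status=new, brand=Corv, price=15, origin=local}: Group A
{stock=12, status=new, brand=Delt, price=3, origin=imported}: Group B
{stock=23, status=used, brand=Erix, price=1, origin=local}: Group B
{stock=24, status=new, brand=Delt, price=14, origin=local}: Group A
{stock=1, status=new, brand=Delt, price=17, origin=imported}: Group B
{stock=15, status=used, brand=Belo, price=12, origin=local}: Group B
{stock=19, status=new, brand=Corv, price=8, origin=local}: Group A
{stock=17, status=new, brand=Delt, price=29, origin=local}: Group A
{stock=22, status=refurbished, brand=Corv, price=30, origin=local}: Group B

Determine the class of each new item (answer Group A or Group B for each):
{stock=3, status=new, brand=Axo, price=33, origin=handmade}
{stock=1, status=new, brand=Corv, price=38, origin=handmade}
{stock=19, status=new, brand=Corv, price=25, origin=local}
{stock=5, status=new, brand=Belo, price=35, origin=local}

'Group A' ⟺ origin is local AND status is new.
{stock=3, status=new, brand=Axo, price=33, origin=handmade}: Group B (origin is handmade, status is new). {stock=1, status=new, brand=Corv, price=38, origin=handmade}: Group B (origin is handmade, status is new). {stock=19, status=new, brand=Corv, price=25, origin=local}: Group A (origin is local, status is new). {stock=5, status=new, brand=Belo, price=35, origin=local}: Group A (origin is local, status is new).

Group B, Group B, Group A, Group A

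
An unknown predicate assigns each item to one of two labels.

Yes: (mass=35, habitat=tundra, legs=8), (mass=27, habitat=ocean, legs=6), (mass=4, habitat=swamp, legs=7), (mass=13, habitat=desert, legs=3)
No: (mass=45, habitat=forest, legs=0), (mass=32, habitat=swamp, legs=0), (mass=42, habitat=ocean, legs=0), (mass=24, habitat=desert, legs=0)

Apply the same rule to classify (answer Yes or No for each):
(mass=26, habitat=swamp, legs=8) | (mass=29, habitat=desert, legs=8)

Rule: legs ≥ 3. This holds for each 'Yes' example and fails for each 'No' one.
(mass=26, habitat=swamp, legs=8) → legs = 8 → Yes.
(mass=29, habitat=desert, legs=8) → legs = 8 → Yes.

Yes, Yes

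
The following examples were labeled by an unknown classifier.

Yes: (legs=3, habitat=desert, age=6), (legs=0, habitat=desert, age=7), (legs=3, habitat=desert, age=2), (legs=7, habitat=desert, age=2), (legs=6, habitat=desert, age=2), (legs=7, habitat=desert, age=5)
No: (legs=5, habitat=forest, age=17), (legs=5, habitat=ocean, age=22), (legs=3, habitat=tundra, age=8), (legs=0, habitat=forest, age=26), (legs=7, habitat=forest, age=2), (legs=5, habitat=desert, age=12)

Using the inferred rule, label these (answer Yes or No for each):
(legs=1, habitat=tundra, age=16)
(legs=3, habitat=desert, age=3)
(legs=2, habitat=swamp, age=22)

The common property of the 'Yes' items is: habitat is desert AND age ≤ 7. No 'No' item has it.
(legs=1, habitat=tundra, age=16): habitat is tundra, age = 16, lacks this property → No. (legs=3, habitat=desert, age=3): habitat is desert, age = 3, qualifies → Yes. (legs=2, habitat=swamp, age=22): habitat is swamp, age = 22, lacks this property → No.

No, Yes, No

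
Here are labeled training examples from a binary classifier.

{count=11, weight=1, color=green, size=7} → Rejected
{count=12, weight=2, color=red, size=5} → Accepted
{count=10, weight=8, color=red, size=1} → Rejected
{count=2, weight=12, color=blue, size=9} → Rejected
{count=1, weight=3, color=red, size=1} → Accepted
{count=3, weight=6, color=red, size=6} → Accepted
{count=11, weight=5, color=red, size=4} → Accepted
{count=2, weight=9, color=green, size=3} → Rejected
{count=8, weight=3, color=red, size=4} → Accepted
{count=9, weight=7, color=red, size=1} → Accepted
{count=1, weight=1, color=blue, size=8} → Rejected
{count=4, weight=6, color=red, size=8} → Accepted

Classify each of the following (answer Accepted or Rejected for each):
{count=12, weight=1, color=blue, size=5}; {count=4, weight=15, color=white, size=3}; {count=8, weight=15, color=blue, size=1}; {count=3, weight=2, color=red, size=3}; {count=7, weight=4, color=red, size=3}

One predicate separates the groups cleanly: color is red AND weight ≤ 7.
{count=12, weight=1, color=blue, size=5} → color is blue, weight = 1 → Rejected.
{count=4, weight=15, color=white, size=3} → color is white, weight = 15 → Rejected.
{count=8, weight=15, color=blue, size=1} → color is blue, weight = 15 → Rejected.
{count=3, weight=2, color=red, size=3} → color is red, weight = 2 → Accepted.
{count=7, weight=4, color=red, size=3} → color is red, weight = 4 → Accepted.

Rejected, Rejected, Rejected, Accepted, Accepted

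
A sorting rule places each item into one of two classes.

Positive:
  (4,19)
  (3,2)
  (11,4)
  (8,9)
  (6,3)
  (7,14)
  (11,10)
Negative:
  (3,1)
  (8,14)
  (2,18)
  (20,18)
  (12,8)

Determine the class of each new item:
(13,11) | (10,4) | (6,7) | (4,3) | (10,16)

One predicate separates the groups cleanly: sum is odd.
(13,11) → 13+11 = 24 → Negative. (10,4) → 10+4 = 14 → Negative. (6,7) → 6+7 = 13 → Positive. (4,3) → 4+3 = 7 → Positive. (10,16) → 10+16 = 26 → Negative.

Negative, Negative, Positive, Positive, Negative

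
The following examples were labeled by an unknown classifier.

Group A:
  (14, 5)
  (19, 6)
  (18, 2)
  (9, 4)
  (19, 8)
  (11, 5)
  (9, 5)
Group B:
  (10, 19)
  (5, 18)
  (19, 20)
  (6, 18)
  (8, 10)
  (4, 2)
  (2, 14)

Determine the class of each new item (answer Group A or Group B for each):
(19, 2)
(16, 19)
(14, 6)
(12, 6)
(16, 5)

Every 'Group A' example satisfies: first > second AND sum ≥ 13. None of the 'Group B' examples do.
(19, 2) — 19 > 2, 19+2 = 21, hence Group A.
(16, 19) — 16 < 19, 16+19 = 35, hence Group B.
(14, 6) — 14 > 6, 14+6 = 20, hence Group A.
(12, 6) — 12 > 6, 12+6 = 18, hence Group A.
(16, 5) — 16 > 5, 16+5 = 21, hence Group A.

Group A, Group B, Group A, Group A, Group A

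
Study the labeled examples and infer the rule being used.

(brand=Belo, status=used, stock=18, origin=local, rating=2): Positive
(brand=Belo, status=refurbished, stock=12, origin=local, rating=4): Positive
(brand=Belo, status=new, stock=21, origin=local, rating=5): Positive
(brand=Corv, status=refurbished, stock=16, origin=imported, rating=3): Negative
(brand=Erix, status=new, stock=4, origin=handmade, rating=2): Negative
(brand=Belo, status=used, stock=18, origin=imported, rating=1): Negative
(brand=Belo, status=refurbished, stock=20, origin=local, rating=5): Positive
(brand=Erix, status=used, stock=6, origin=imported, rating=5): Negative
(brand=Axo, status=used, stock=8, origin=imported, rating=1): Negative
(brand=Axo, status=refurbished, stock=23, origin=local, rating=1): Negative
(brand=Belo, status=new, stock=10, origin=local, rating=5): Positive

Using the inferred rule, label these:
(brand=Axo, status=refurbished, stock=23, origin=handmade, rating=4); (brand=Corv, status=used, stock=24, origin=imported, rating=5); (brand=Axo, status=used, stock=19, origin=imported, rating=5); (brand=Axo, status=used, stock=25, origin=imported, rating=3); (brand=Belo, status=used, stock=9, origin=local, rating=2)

All 'Positive' examples share one property — brand is Belo AND origin is local — and every 'Negative' example lacks it.

Negative, Negative, Negative, Negative, Positive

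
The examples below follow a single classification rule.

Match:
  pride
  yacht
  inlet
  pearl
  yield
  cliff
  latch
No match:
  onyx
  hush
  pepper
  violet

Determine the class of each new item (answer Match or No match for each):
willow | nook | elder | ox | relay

No match, No match, Match, No match, Match

The pattern is that an item is 'Match' exactly when: odd length.
willow: No match (length 6). nook: No match (length 4). elder: Match (length 5). ox: No match (length 2). relay: Match (length 5).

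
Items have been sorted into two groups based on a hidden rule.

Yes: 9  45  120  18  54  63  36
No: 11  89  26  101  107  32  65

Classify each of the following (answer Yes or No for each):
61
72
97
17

Rule: multiple of 3. This holds for each 'Yes' example and fails for each 'No' one.
No: 61, since 61 = 3·20 + 1.
Yes: 72, since 72 = 3·24.
No: 97, since 97 = 3·32 + 1.
No: 17, since 17 = 3·5 + 2.

No, Yes, No, No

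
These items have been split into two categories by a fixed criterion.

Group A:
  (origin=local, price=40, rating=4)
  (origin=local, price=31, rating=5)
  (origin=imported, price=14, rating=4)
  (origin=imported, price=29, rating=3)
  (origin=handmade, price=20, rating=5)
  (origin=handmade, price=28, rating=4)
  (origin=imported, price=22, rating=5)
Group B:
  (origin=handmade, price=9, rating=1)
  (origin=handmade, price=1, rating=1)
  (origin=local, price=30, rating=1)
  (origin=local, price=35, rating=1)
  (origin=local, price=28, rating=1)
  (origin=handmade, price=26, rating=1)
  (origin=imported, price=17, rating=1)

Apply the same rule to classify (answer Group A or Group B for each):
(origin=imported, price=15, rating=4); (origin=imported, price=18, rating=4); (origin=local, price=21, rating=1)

The pattern is that an item is 'Group A' exactly when: rating ≥ 3.
Group A: (origin=imported, price=15, rating=4), since rating = 4.
Group A: (origin=imported, price=18, rating=4), since rating = 4.
Group B: (origin=local, price=21, rating=1), since rating = 1.

Group A, Group A, Group B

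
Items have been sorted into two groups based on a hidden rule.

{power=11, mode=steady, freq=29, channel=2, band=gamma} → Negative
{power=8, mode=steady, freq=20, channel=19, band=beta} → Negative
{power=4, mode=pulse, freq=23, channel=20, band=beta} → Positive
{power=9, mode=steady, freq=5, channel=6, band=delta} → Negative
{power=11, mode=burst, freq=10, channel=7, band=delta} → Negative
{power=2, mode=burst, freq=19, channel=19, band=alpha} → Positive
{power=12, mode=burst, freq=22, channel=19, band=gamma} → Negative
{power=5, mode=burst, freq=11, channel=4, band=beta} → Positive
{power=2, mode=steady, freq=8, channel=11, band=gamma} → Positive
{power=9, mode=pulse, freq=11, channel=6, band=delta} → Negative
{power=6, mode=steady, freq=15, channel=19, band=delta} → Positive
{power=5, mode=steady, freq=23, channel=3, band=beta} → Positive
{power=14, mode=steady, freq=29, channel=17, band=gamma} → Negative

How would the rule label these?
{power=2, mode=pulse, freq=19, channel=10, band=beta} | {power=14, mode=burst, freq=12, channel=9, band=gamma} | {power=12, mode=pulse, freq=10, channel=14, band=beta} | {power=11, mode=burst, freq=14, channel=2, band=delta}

Positive, Negative, Negative, Negative

'Positive' ⟺ power ≤ 6.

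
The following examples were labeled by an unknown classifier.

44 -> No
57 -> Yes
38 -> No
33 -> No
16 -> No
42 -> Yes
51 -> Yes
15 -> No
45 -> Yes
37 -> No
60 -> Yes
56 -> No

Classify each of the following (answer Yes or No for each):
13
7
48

The pattern is that an item is 'Yes' exactly when: multiple of 3 AND at least 37.

No, No, Yes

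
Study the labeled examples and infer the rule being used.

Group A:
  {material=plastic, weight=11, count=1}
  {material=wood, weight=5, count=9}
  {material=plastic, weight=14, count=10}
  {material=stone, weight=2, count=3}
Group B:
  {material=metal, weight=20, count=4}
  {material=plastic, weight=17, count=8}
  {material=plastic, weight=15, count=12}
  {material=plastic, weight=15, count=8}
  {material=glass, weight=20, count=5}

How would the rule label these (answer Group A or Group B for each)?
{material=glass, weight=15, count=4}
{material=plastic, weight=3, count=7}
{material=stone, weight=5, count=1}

The common property of the 'Group A' items is: weight ≤ 14. No 'Group B' item has it.
Group B: {material=glass, weight=15, count=4}, since weight = 15.
Group A: {material=plastic, weight=3, count=7}, since weight = 3.
Group A: {material=stone, weight=5, count=1}, since weight = 5.

Group B, Group A, Group A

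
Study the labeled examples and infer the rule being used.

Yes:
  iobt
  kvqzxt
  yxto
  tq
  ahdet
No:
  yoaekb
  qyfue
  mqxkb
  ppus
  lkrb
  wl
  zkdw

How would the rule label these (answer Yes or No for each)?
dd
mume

One predicate separates the groups cleanly: contains 't'.
dd → no 't' → No.
mume → no 't' → No.

No, No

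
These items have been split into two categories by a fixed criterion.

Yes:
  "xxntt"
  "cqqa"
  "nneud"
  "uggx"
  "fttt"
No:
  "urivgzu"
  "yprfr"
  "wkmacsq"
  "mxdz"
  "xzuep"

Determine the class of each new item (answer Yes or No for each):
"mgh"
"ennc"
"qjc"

No, Yes, No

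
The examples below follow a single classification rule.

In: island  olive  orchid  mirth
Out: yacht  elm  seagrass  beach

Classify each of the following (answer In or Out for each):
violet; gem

One predicate separates the groups cleanly: contains 'i'.

In, Out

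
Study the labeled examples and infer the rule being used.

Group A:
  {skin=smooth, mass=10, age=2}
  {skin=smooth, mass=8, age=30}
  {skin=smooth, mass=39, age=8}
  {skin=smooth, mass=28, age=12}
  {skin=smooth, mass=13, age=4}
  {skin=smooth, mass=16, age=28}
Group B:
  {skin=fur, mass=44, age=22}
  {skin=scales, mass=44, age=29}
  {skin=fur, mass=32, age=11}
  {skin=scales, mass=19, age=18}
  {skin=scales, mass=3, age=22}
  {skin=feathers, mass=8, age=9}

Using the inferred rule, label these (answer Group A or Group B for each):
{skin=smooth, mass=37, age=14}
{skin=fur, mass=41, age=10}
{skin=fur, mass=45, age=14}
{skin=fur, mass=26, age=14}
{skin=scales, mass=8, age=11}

Checking candidate rules against both groups, what survives is: skin is smooth.

Group A, Group B, Group B, Group B, Group B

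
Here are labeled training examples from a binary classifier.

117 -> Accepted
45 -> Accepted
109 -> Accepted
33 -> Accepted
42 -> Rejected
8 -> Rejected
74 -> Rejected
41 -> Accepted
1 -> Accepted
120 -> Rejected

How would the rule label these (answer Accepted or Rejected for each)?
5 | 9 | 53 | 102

Accepted, Accepted, Accepted, Rejected

'Accepted' ⟺ odd.
5: 5 is odd — passes, so Accepted.
9: 9 is odd — passes, so Accepted.
53: 53 is odd — passes, so Accepted.
102: 102 is even — fails the rule, so Rejected.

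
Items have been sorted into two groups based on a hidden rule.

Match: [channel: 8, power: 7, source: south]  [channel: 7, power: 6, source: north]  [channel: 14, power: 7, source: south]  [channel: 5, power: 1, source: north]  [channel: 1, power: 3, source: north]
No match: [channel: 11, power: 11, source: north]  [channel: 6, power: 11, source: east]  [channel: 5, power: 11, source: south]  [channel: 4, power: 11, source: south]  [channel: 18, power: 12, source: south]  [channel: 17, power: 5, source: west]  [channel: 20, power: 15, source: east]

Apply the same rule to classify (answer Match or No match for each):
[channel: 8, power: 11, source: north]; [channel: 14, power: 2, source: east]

The classifier is using: channel ≤ 14 AND power ≤ 7.
[channel: 8, power: 11, source: north] → channel = 8, power = 11 → No match. [channel: 14, power: 2, source: east] → channel = 14, power = 2 → Match.

No match, Match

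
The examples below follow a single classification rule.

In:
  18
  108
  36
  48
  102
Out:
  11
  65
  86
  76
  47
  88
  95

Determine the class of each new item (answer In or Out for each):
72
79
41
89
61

In, Out, Out, Out, Out

Every 'In' example satisfies: multiple of 3. None of the 'Out' examples do.
72 — 72 = 3·24, hence In. 79 — 79 = 3·26 + 1, hence Out. 41 — 41 = 3·13 + 2, hence Out. 89 — 89 = 3·29 + 2, hence Out. 61 — 61 = 3·20 + 1, hence Out.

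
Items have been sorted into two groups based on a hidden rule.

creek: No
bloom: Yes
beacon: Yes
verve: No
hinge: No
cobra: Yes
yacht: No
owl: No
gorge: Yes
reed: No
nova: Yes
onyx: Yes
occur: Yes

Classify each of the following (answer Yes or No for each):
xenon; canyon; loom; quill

All 'Yes' examples share one property — length ≥ 4 AND contains 'o' — and every 'No' example lacks it.
xenon: length 5, has 'o', checks out → Yes.
canyon: length 6, has 'o', checks out → Yes.
loom: length 4, has 'o', checks out → Yes.
quill: length 5, no 'o', doesn't qualify → No.

Yes, Yes, Yes, No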